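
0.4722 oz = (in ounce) 0.4722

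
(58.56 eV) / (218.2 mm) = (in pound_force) 9.667e-18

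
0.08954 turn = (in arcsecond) 1.16e+05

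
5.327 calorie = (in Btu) 0.02113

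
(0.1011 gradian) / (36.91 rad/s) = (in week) 7.114e-11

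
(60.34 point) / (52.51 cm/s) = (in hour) 1.126e-05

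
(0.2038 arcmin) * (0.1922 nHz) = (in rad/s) 1.139e-14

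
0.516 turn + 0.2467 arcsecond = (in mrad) 3242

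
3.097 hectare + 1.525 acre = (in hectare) 3.714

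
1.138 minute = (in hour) 0.01897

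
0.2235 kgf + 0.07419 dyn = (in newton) 2.192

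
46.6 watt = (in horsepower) 0.06249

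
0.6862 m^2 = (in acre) 0.0001696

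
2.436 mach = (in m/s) 829.5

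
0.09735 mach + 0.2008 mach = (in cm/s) 1.015e+04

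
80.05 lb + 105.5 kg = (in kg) 141.8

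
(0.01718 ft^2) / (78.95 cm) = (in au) 1.351e-14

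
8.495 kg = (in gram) 8495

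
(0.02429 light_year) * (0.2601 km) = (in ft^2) 6.434e+17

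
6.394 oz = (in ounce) 6.394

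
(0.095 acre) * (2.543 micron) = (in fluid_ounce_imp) 34.41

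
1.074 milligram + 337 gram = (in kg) 0.337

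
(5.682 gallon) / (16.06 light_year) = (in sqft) 1.524e-18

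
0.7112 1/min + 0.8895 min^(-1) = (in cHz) 2.668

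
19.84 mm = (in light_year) 2.097e-18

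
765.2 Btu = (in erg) 8.073e+12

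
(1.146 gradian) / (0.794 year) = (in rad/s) 7.189e-10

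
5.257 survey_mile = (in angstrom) 8.46e+13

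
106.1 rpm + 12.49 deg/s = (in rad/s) 11.33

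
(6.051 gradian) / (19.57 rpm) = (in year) 1.471e-09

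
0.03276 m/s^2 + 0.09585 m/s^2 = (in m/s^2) 0.1286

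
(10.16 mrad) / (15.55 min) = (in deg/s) 0.0006239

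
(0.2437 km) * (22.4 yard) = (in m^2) 4992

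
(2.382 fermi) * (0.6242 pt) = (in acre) 1.296e-22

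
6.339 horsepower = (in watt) 4727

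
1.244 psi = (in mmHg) 64.33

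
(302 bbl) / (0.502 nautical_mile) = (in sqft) 0.5559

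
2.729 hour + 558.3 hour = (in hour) 561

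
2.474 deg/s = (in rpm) 0.4123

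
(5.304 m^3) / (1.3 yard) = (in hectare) 0.0004462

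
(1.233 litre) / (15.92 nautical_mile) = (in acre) 1.033e-11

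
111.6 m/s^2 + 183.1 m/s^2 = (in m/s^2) 294.7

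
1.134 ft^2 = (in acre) 2.603e-05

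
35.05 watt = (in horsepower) 0.047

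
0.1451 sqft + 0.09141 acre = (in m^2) 369.9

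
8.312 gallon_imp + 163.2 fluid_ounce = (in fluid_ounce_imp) 1500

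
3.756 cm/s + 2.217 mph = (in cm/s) 102.9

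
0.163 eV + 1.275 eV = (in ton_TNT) 5.507e-29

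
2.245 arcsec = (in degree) 0.0006236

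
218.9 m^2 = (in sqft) 2356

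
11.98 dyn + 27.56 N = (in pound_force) 6.196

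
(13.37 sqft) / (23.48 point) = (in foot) 492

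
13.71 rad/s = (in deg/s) 785.5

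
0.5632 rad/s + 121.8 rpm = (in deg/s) 763.1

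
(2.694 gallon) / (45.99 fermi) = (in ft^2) 2.387e+12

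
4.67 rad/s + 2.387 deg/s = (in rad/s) 4.712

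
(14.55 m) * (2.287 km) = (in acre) 8.223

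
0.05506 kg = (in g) 55.06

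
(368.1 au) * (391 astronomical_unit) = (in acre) 7.959e+23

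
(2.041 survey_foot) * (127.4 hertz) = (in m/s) 79.26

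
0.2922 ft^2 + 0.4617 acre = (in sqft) 2.011e+04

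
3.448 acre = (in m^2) 1.395e+04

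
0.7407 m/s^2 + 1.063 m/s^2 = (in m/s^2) 1.804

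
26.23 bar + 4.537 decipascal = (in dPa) 2.623e+07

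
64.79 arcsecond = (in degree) 0.018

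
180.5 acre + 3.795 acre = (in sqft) 8.028e+06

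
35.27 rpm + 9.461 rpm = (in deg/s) 268.4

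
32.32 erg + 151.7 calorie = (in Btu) 0.6016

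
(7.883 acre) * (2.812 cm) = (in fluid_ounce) 3.033e+07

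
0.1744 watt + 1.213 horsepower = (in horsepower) 1.213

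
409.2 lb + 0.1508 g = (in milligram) 1.856e+08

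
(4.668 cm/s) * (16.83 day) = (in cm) 6.788e+06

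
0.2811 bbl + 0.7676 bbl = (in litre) 166.7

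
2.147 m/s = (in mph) 4.803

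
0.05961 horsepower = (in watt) 44.45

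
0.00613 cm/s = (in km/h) 0.0002207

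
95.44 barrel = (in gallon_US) 4008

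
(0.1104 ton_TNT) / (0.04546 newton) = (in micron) 1.016e+16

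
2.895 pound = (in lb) 2.895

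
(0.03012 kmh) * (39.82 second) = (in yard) 0.3643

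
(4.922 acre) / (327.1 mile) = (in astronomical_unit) 2.529e-13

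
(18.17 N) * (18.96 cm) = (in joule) 3.445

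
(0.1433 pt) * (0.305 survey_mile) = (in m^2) 0.02481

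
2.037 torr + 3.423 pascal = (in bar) 0.00275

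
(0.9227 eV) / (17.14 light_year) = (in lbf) 2.05e-37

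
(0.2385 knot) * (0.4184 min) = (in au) 2.059e-11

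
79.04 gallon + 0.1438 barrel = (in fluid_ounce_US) 1.089e+04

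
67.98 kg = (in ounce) 2398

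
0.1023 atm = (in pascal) 1.037e+04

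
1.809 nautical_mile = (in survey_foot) 1.099e+04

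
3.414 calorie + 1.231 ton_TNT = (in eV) 3.215e+28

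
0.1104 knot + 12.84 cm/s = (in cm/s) 18.52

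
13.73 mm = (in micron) 1.373e+04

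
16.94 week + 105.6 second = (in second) 1.025e+07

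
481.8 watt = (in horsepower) 0.6461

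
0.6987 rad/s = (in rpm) 6.672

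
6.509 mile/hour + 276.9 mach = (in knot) 1.833e+05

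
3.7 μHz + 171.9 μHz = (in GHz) 1.756e-13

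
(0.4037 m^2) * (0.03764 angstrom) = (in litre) 1.52e-09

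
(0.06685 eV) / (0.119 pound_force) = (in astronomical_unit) 1.353e-31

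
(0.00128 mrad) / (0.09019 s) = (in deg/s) 0.0008132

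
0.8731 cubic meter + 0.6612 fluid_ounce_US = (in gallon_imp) 192.1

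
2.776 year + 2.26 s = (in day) 1013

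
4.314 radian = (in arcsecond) 8.898e+05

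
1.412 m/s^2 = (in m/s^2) 1.412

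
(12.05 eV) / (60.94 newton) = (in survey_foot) 1.039e-19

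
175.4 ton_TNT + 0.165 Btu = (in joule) 7.339e+11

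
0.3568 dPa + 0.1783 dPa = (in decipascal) 0.5351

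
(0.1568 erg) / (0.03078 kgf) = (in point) 0.0001473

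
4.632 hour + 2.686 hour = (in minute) 439.1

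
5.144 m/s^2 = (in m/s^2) 5.144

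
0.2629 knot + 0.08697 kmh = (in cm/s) 15.94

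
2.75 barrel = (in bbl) 2.75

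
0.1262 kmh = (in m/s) 0.03506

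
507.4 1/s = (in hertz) 507.4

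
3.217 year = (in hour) 2.818e+04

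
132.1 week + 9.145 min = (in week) 132.1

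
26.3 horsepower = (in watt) 1.961e+04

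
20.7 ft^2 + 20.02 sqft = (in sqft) 40.72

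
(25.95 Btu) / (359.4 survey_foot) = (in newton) 249.9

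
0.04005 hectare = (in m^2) 400.5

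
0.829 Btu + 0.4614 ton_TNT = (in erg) 1.93e+16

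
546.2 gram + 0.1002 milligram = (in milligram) 5.462e+05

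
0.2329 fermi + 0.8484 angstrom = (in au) 5.671e-22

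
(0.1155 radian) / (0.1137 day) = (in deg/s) 0.0006736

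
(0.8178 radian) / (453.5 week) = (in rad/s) 2.982e-09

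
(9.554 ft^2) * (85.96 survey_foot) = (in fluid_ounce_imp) 8.185e+05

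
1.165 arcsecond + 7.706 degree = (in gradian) 8.563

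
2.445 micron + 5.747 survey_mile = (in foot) 3.034e+04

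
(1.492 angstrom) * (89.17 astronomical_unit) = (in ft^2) 2.142e+04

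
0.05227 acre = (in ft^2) 2277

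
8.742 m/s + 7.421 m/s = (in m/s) 16.16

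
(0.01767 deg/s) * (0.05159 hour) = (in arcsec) 1.181e+04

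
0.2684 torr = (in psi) 0.00519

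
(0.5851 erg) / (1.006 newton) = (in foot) 1.908e-07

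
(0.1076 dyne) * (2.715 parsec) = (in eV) 5.626e+29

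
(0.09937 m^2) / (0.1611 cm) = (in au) 4.123e-10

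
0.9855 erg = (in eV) 6.151e+11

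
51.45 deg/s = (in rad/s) 0.898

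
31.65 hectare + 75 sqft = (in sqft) 3.407e+06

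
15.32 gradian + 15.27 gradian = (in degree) 27.53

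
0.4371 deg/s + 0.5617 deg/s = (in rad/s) 0.01743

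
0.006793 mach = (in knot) 4.496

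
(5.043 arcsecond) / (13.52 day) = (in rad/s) 2.093e-11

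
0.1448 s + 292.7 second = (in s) 292.8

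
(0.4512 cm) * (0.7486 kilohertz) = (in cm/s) 337.8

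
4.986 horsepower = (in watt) 3718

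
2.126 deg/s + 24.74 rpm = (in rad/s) 2.628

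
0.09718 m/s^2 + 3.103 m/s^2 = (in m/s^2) 3.2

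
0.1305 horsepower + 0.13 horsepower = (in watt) 194.3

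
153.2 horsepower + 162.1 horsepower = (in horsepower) 315.3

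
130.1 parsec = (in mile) 2.494e+15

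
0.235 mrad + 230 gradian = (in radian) 3.613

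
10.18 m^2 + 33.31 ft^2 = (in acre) 0.00328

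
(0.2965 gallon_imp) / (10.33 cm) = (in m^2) 0.01305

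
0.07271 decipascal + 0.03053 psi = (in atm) 0.002078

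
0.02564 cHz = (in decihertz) 0.002564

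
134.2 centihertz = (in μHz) 1.342e+06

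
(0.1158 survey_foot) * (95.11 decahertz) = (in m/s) 33.57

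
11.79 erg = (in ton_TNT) 2.818e-16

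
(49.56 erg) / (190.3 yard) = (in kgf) 2.904e-09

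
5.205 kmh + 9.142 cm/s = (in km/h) 5.534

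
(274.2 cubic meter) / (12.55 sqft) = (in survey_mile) 0.1461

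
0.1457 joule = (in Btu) 0.0001381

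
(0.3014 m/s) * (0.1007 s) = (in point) 86.03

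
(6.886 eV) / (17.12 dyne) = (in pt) 1.827e-11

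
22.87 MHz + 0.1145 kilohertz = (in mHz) 2.287e+10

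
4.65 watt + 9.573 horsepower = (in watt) 7143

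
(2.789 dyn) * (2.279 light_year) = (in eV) 3.753e+30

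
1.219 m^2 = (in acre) 0.0003012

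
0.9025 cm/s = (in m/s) 0.009025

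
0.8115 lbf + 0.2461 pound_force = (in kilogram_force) 0.4797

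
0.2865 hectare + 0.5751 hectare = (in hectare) 0.8616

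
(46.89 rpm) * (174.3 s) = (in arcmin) 2.942e+06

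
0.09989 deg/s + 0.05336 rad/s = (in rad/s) 0.0551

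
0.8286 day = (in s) 7.159e+04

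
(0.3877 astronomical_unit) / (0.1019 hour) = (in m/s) 1.581e+08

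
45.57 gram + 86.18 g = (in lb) 0.2905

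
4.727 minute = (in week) 0.0004689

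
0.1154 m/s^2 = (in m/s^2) 0.1154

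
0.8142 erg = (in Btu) 7.717e-11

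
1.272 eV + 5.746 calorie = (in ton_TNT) 5.746e-09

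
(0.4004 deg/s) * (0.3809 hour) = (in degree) 549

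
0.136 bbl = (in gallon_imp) 4.756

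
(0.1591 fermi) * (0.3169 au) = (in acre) 1.864e-09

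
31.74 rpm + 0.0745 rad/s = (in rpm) 32.45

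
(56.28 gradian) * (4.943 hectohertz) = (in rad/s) 437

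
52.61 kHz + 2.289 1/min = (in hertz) 5.261e+04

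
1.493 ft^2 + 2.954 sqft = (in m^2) 0.4131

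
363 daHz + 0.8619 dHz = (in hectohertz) 36.3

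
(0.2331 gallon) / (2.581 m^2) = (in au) 2.285e-15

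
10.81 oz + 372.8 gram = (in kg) 0.6793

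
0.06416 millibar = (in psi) 0.0009306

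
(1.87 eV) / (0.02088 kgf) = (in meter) 1.463e-18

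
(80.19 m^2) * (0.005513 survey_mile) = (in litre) 7.115e+05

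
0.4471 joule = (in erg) 4.471e+06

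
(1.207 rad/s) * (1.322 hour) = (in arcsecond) 1.185e+09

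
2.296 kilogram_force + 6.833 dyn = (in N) 22.52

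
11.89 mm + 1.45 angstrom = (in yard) 0.013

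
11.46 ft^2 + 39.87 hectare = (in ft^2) 4.292e+06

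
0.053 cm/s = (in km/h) 0.001908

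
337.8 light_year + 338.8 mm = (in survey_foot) 1.049e+19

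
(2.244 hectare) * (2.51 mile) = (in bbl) 5.701e+08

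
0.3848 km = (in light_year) 4.067e-14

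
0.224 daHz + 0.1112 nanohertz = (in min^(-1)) 134.4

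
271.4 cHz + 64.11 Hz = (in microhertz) 6.682e+07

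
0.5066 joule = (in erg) 5.066e+06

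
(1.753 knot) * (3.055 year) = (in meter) 8.688e+07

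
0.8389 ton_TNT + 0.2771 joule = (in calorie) 8.389e+08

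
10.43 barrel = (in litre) 1658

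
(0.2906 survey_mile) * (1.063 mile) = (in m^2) 8.001e+05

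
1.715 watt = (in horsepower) 0.0023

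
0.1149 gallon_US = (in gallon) 0.1149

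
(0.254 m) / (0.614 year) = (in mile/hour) 2.934e-08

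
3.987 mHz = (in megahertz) 3.987e-09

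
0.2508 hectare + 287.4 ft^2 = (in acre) 0.6263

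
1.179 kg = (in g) 1179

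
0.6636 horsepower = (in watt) 494.8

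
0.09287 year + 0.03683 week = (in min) 4.918e+04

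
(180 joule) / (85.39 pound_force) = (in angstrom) 4.739e+09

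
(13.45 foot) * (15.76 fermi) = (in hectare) 6.461e-18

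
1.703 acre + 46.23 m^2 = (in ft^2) 7.468e+04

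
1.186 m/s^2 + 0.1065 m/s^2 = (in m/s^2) 1.292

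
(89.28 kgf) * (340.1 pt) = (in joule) 105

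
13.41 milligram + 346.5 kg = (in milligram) 3.465e+08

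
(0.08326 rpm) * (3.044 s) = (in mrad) 26.54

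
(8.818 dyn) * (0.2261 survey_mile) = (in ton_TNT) 7.669e-12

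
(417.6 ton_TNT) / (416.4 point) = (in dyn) 1.189e+18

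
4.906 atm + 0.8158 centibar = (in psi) 72.22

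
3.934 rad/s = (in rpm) 37.57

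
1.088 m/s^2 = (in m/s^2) 1.088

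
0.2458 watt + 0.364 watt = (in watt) 0.6098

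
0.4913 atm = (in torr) 373.4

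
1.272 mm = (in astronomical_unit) 8.503e-15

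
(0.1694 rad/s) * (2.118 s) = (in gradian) 22.84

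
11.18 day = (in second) 9.66e+05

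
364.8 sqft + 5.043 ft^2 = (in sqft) 369.8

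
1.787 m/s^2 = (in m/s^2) 1.787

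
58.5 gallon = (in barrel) 1.393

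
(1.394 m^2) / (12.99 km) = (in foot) 0.0003521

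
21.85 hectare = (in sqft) 2.352e+06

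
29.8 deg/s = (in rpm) 4.967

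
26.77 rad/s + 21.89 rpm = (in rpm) 277.5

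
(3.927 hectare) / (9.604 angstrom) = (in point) 1.159e+17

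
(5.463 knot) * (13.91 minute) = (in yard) 2565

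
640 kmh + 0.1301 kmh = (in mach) 0.5222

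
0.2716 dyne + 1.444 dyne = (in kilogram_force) 1.749e-06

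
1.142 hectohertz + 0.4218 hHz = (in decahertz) 15.64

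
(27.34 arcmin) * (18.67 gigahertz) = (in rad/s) 1.485e+08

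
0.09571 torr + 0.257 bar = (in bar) 0.2571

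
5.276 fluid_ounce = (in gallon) 0.04122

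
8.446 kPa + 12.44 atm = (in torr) 9518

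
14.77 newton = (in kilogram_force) 1.506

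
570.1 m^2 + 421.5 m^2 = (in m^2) 991.6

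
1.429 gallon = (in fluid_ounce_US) 182.9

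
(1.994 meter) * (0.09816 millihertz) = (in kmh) 0.0007046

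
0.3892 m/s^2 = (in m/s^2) 0.3892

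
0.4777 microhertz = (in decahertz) 4.777e-08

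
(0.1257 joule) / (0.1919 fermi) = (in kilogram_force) 6.679e+13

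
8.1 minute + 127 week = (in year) 2.436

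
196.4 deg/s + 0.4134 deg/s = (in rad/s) 3.435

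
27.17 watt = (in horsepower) 0.03644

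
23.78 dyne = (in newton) 0.0002378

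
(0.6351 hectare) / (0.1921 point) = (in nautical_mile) 5.06e+04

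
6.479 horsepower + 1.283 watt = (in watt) 4833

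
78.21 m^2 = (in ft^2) 841.8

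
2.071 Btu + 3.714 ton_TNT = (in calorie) 3.714e+09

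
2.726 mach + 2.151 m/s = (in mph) 2081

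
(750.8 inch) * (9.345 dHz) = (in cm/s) 1782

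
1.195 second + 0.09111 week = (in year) 0.001747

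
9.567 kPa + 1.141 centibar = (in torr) 80.32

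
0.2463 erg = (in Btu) 2.334e-11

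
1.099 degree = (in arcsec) 3956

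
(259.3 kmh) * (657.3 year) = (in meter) 1.493e+12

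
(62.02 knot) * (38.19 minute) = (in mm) 7.311e+07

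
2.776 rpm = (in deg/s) 16.66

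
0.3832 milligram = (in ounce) 1.352e-05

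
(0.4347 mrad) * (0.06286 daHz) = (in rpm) 0.002609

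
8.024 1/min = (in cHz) 13.37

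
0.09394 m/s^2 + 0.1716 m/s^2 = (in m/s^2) 0.2655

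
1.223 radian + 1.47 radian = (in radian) 2.693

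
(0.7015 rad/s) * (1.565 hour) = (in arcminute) 1.359e+07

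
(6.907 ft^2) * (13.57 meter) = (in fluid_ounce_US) 2.944e+05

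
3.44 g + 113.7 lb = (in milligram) 5.158e+07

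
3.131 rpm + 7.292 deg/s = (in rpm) 4.346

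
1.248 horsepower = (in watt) 930.6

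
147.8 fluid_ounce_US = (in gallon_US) 1.155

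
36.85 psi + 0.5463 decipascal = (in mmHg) 1906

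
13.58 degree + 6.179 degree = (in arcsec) 7.113e+04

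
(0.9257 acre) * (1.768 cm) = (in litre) 6.623e+04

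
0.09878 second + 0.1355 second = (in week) 3.874e-07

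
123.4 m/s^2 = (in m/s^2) 123.4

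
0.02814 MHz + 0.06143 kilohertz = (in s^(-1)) 2.82e+04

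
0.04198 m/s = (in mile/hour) 0.09391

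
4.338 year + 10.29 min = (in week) 226.2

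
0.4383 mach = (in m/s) 149.2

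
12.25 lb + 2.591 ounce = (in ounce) 198.6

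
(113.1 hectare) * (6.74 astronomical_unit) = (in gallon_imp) 2.508e+20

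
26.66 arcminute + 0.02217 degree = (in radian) 0.008142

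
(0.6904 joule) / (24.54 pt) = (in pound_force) 17.93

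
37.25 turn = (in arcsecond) 4.828e+07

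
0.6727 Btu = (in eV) 4.43e+21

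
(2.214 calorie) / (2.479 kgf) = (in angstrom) 3.81e+09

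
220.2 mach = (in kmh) 2.699e+05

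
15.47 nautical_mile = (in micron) 2.865e+10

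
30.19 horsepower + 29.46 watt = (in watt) 2.254e+04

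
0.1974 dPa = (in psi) 2.863e-06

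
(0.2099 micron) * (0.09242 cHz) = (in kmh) 6.984e-10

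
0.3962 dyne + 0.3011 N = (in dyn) 3.011e+04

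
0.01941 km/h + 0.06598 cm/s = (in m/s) 0.006051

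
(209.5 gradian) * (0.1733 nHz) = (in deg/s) 3.268e-08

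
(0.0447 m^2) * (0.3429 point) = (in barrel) 3.401e-05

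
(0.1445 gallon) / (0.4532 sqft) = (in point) 36.83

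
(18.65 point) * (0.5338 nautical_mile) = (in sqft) 70.01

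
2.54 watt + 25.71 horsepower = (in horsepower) 25.71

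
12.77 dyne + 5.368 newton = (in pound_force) 1.207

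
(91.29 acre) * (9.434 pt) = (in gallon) 3.248e+05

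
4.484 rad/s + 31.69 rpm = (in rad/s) 7.803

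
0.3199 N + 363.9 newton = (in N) 364.2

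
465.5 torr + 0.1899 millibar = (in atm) 0.6127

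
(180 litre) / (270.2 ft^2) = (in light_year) 7.579e-19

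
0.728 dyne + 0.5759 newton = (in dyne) 5.759e+04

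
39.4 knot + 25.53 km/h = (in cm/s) 2736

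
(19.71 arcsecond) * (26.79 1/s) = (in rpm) 0.02445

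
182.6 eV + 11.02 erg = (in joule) 1.102e-06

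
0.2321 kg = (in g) 232.1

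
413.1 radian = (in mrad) 4.131e+05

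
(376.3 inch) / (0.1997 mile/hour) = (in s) 107.1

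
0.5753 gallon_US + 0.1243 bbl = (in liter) 21.94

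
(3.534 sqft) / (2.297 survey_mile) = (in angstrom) 8.881e+05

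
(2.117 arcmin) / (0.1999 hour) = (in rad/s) 8.557e-07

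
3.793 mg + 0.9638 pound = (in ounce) 15.42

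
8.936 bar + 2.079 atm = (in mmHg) 8283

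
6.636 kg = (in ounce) 234.1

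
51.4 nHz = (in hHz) 5.14e-10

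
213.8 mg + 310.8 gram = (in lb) 0.6857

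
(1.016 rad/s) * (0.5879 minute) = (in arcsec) 7.392e+06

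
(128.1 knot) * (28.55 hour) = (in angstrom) 6.773e+16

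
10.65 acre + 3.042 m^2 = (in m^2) 4.31e+04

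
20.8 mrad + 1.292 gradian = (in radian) 0.04109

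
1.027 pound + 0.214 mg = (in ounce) 16.43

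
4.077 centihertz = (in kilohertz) 4.077e-05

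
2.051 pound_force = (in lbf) 2.051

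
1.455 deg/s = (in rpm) 0.2425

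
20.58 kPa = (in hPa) 205.8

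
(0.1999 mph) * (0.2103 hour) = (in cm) 6766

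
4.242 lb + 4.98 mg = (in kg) 1.924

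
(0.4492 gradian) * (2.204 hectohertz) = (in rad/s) 1.555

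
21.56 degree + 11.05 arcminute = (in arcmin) 1305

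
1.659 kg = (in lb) 3.657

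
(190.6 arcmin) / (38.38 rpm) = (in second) 0.01379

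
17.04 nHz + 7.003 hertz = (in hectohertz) 0.07003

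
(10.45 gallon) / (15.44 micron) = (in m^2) 2562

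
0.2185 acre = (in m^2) 884.2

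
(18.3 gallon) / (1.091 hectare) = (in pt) 0.018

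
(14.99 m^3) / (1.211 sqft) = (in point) 3.777e+05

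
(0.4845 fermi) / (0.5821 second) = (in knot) 1.618e-15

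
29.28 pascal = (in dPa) 292.8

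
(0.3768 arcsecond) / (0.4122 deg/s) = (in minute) 4.232e-06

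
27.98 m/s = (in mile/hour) 62.59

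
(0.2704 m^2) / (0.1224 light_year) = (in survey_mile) 1.451e-19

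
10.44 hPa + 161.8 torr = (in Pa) 2.262e+04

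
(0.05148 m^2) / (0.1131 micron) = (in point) 1.29e+09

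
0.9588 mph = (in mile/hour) 0.9588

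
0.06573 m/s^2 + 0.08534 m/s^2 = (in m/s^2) 0.1511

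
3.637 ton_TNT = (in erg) 1.522e+17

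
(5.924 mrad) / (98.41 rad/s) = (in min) 1.003e-06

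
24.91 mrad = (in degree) 1.427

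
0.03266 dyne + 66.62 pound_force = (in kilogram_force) 30.22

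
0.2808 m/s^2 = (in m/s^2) 0.2808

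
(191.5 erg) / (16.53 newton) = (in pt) 0.003284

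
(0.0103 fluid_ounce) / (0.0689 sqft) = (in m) 4.759e-05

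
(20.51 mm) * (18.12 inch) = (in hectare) 9.44e-07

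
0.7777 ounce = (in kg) 0.02205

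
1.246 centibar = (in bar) 0.01246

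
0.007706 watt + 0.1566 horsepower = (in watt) 116.8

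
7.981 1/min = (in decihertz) 1.33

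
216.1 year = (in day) 7.888e+04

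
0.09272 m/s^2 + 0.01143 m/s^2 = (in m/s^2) 0.1041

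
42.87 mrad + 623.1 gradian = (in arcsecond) 2.028e+06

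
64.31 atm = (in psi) 945.1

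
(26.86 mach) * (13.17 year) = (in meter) 3.799e+12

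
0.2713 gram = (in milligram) 271.3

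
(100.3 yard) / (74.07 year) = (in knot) 7.632e-08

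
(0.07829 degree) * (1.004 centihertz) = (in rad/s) 1.372e-05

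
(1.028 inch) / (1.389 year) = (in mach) 1.751e-12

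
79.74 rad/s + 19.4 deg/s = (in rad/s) 80.08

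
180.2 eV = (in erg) 2.887e-10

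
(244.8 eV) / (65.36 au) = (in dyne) 4.011e-25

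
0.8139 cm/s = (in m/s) 0.008139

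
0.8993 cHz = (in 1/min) 0.5396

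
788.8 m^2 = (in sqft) 8491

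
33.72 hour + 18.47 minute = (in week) 0.2025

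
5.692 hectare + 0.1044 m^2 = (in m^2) 5.692e+04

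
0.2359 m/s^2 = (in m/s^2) 0.2359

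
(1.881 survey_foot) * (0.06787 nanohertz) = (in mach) 1.143e-13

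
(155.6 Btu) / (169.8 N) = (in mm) 9.668e+05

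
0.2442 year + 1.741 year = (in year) 1.985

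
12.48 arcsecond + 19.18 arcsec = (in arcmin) 0.5277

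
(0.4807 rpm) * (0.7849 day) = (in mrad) 3.414e+06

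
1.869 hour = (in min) 112.1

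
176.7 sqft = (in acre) 0.004056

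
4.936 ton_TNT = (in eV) 1.289e+29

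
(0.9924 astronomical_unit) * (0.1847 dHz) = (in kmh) 9.871e+09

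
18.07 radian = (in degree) 1035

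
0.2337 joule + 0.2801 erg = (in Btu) 0.0002215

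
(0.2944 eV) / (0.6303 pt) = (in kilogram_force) 2.163e-17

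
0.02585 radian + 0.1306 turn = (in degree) 48.5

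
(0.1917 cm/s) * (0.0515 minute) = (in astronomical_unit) 3.96e-14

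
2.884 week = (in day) 20.19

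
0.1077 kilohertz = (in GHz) 1.077e-07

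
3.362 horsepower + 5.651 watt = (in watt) 2513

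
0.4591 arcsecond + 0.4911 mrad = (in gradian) 0.03141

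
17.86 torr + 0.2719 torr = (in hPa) 24.17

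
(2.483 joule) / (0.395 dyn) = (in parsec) 2.037e-11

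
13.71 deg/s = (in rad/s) 0.2393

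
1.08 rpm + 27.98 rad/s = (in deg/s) 1610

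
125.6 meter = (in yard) 137.4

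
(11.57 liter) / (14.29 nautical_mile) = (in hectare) 4.372e-11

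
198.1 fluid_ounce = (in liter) 5.859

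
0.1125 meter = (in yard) 0.123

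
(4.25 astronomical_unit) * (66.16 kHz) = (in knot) 8.177e+16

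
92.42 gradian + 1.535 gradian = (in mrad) 1476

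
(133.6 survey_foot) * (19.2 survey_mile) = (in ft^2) 1.354e+07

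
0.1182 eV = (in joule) 1.894e-20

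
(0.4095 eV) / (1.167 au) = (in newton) 3.758e-31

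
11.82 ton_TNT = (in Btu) 4.687e+07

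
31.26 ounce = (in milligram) 8.862e+05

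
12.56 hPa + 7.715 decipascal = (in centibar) 1.257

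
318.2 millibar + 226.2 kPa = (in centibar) 258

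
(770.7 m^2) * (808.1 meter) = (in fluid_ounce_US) 2.106e+10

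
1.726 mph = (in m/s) 0.7716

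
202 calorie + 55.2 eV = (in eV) 5.275e+21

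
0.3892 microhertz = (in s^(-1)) 3.892e-07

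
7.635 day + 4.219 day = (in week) 1.693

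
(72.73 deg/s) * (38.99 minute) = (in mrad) 2.97e+06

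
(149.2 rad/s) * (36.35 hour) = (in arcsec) 4.027e+12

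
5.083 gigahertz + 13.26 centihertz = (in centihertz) 5.083e+11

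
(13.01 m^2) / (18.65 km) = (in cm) 0.06976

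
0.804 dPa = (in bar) 8.04e-07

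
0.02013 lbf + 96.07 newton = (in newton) 96.16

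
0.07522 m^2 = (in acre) 1.859e-05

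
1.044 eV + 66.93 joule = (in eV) 4.177e+20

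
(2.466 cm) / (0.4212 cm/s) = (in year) 1.857e-07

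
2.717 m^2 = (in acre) 0.0006714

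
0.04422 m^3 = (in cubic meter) 0.04422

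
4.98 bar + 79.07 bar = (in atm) 82.95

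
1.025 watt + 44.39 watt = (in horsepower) 0.0609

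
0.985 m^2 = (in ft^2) 10.6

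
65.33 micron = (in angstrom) 6.533e+05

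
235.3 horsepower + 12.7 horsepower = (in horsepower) 248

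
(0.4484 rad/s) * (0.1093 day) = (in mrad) 4.234e+06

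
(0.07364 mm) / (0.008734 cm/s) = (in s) 0.8431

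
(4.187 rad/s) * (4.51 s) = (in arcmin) 6.492e+04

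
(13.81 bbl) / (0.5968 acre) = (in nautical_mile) 4.909e-07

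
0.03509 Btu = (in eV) 2.311e+20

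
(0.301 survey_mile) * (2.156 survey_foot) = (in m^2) 318.3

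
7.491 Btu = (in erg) 7.903e+10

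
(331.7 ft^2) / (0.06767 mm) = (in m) 4.554e+05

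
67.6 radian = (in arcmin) 2.324e+05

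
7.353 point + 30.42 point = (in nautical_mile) 7.195e-06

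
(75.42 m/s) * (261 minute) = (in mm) 1.181e+09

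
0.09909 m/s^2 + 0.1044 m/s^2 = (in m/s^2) 0.2035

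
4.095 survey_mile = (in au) 4.405e-08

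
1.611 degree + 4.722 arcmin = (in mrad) 29.49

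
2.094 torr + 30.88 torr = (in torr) 32.97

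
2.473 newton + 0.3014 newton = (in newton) 2.774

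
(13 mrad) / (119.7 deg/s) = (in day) 7.202e-08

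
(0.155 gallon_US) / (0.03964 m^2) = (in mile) 9.197e-06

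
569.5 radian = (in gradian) 3.626e+04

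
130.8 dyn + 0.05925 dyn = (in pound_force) 0.0002942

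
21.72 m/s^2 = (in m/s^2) 21.72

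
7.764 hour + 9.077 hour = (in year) 0.001922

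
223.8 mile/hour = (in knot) 194.5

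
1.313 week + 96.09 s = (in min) 1.324e+04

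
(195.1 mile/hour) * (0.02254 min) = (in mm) 1.18e+05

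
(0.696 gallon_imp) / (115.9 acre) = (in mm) 6.746e-06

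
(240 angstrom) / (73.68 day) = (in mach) 1.107e-17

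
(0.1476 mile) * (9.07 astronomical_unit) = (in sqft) 3.469e+15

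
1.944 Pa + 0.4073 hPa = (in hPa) 0.4267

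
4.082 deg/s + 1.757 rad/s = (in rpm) 17.46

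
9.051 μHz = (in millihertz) 0.009051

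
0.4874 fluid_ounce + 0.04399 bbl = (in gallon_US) 1.851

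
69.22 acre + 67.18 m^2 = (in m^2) 2.802e+05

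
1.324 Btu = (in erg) 1.397e+10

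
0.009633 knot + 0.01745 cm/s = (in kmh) 0.01847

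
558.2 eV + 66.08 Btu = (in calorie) 1.666e+04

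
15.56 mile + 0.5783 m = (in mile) 15.56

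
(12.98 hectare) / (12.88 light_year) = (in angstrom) 0.01065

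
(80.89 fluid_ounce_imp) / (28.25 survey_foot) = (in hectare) 2.669e-08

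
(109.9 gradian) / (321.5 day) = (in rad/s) 6.215e-08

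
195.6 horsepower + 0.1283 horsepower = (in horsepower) 195.7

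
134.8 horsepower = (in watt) 1.005e+05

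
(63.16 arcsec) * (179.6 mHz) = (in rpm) 0.0005252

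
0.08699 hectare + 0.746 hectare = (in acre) 2.058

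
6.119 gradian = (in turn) 0.0153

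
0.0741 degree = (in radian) 0.001293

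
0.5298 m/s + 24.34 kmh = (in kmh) 26.25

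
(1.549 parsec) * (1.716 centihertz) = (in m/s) 8.202e+14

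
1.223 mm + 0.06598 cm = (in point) 5.337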